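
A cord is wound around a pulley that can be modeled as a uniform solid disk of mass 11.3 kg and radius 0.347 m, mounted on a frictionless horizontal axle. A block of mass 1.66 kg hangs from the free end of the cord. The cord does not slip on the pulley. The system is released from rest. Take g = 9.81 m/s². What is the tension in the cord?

T ≈ 12.6 N

I = ½MR² = (1/2)(11.3)(0.347)² = 0.6803 kg·m².
Block: mg − T = ma. Pulley: TR = Iα. No-slip: a = αR, so T = (I/R²)a = 5.650·a.
Then mg = (m + 5.650)a, so a = (1.66)(9.81)/(1.66 + 5.650) = 2.228 m/s².
T = 5.650·a = 12.59 N.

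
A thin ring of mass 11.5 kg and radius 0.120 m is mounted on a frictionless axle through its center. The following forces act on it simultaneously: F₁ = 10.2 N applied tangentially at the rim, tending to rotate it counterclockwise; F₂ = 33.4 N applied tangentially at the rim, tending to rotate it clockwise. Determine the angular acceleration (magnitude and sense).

I = MR² = (11.5)(0.120)² = 0.1656 kg·m².
Taking counterclockwise as positive: τ₁ = +(10.2)(0.120) = +1.224 N·m; τ₂ = −(33.4)(0.120) = −4.008 N·m.
Net torque τ = -2.784 N·m.
α = τ/I = -2.784/0.1656 = -16.81 rad/s².

α ≈ 16.8 rad/s², clockwise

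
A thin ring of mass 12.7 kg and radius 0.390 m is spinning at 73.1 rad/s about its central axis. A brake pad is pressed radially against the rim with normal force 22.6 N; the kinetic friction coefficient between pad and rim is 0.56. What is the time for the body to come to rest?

t ≈ 28.6 s

I = MR² = (12.7)(0.390)² = 1.932 kg·m².
Friction force f = μN = (0.56)(22.6) = 12.66 N at the rim; torque magnitude τ = fR = 4.936 N·m, opposing ω.
|α| = τ/I = 4.936/1.932 = 2.555 rad/s² (deceleration).
0 = ω₀ − |α|t ⇒ t = ω₀/|α| = 73.1/2.555 = 28.61 s.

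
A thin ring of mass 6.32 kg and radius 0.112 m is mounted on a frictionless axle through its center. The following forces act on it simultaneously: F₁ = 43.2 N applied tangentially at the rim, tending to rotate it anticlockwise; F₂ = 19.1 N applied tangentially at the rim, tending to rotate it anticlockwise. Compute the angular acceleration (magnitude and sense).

I = MR² = (6.32)(0.112)² = 0.07928 kg·m².
Taking anticlockwise as positive: τ₁ = +(43.2)(0.112) = +4.838 N·m; τ₂ = +(19.1)(0.112) = +2.139 N·m.
Net torque τ = 6.978 N·m.
α = τ/I = 6.978/0.07928 = 88.01 rad/s².

α ≈ 88.0 rad/s², anticlockwise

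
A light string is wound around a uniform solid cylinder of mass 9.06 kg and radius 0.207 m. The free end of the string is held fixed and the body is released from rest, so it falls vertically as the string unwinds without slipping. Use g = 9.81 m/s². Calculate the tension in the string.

Translation: Mg − T = Ma. Rotation about the center: TR = Iα with I = ½MR².
With a = αR: T = (I/R²)a = (1/2)M a, so Mg = (1 + 0.5000)Ma.
a = g/(1 + 0.5000) = 9.81/1.500 = 6.540 m/s².
T = 0.5000·M·a = (0.5000)(9.06)(6.540) = 29.63 N.

T ≈ 29.6 N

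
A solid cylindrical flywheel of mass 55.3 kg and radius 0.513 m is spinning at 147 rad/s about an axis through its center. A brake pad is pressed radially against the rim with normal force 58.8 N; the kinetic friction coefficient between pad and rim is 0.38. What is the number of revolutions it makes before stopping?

≈ 1090 revolutions

I = ½MR² = (1/2)(55.3)(0.513)² = 7.277 kg·m².
Friction force f = μN = (0.38)(58.8) = 22.34 N at the rim; torque magnitude τ = fR = 11.46 N·m, opposing ω.
|α| = τ/I = 11.46/7.277 = 1.575 rad/s² (deceleration).
ω² = ω₀² − 2|α|θ with ω = 0 ⇒ θ = ω₀²/(2|α|) = 6859 rad = 1092 rev.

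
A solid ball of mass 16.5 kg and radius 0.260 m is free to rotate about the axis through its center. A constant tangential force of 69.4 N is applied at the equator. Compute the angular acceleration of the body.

I = (2/5)MR² = (2/5)(16.5)(0.260)² = 0.4462 kg·m².
τ = F R = (69.4)(0.260) = 18.04 N·m.
Newton's second law for rotation, τ = Iα, gives α = τ/I = 18.04/0.4462 = 40.44 rad/s².

α ≈ 40.4 rad/s²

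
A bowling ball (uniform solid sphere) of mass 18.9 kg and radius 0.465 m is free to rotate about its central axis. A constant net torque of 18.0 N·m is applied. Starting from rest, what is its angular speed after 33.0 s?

I = (2/5)MR² = (2/5)(18.9)(0.465)² = 1.635 kg·m².
α = τ/I = 18.0/1.635 = 11.01 rad/s².
ω = ω₀ + αt = 0 + (11.01)(33.0) = 363.4 rad/s.

ω ≈ 363 rad/s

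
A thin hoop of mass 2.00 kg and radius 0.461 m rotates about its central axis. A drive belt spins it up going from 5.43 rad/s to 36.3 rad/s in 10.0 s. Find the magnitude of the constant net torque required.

I = MR² = (2.00)(0.461)² = 0.4250 kg·m².
α = Δω/Δt = (36.3 − 5.43)/10.0 = 3.087 rad/s².
τ = Iα = (0.4250)(3.087) = 1.312 N·m.

τ ≈ 1.31 N·m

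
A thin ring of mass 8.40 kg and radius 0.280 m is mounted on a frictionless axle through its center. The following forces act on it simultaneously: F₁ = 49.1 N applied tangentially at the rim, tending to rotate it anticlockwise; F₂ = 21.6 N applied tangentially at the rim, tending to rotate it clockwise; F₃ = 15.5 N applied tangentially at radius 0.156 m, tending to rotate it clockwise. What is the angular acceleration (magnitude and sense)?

I = MR² = (8.40)(0.280)² = 0.6586 kg·m².
Taking anticlockwise as positive: τ₁ = +(49.1)(0.280) = +13.75 N·m; τ₂ = −(21.6)(0.280) = −6.048 N·m; τ₃ = −(15.5)(0.156) = −2.418 N·m.
Net torque τ = 5.282 N·m.
α = τ/I = 5.282/0.6586 = 8.021 rad/s².

α ≈ 8.02 rad/s², anticlockwise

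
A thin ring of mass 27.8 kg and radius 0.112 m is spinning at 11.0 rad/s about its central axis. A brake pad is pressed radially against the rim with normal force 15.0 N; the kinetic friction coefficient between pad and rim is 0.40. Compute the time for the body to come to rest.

t ≈ 5.71 s

I = MR² = (27.8)(0.112)² = 0.3487 kg·m².
Friction force f = μN = (0.40)(15.0) = 6.000 N at the rim; torque magnitude τ = fR = 0.6720 N·m, opposing ω.
|α| = τ/I = 0.6720/0.3487 = 1.927 rad/s² (deceleration).
0 = ω₀ − |α|t ⇒ t = ω₀/|α| = 11.0/1.927 = 5.708 s.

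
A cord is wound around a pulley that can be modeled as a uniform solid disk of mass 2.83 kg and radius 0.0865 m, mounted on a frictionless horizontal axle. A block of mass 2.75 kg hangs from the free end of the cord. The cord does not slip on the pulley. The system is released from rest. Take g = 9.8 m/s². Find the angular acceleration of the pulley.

I = ½MR² = (1/2)(2.83)(0.0865)² = 0.01059 kg·m².
Block: mg − T = ma. Pulley: TR = Iα. No-slip: a = αR, so T = (I/R²)a = 1.415·a.
Then mg = (m + 1.415)a, so a = (2.75)(9.8)/(2.75 + 1.415) = 6.471 m/s².
α = a/R = 6.471/0.0865 = 74.80 rad/s².

α ≈ 74.8 rad/s²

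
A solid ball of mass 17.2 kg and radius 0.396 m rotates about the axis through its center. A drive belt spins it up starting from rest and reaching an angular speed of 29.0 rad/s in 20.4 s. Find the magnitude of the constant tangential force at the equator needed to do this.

I = (2/5)MR² = (2/5)(17.2)(0.396)² = 1.079 kg·m².
α = Δω/Δt = (29.0 − 0)/20.4 = 1.422 rad/s².
The required torque is τ = Iα = (1.079)(1.422) = 1.534 N·m.
A tangential force at the equator gives τ = FR, so F = τ/R = 1.534/0.396 = 3.873 N.

F ≈ 3.87 N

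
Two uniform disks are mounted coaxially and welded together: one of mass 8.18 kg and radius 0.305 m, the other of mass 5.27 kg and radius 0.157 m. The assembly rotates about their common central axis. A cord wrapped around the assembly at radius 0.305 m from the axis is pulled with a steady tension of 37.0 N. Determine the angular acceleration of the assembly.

I = ½M₁R₁² + ½M₂R₂² = ½(8.18)(0.305)² + ½(5.27)(0.157)² = 0.4454 kg·m².
τ = F r = (37.0)(0.305) = 11.29 N·m.
α = τ/I = 11.29/0.4454 = 25.34 rad/s².

α ≈ 25.3 rad/s²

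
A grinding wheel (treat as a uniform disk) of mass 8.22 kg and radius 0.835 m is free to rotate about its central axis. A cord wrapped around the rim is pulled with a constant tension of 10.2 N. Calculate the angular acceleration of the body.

I = ½MR² = (1/2)(8.22)(0.835)² = 2.866 kg·m².
τ = F R = (10.2)(0.835) = 8.517 N·m.
From τ = Iα: α = 8.517/2.866 = 2.972 rad/s².

α ≈ 2.97 rad/s²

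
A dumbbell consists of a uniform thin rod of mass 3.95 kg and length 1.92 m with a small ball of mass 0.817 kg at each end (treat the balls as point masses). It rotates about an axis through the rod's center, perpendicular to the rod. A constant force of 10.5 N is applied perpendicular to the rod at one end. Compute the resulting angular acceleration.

α ≈ 3.71 rad/s²

I_rod = (1/12)ML² = (1/12)(3.95)(1.92)² = 1.213 kg·m².
I_balls = 2·m·(L/2)² = 2(0.817)(0.9600)² = 1.506 kg·m².
Total I = 2.719 kg·m².
τ = F·(L/2) = (10.5)(0.960) = 10.08 N·m.
α = τ/I = 10.08/2.719 = 3.707 rad/s².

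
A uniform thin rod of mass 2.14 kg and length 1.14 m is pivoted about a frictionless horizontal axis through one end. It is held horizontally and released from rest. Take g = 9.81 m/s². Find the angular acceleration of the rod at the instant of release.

α ≈ 12.9 rad/s²

About the pivot, I = (1/3)ML² = (1/3)(2.14)(1.14)² = 0.9270 kg·m².
The weight acts at the center, a distance L/2 = 0.5700 m from the pivot; τ = Mg(L/2) = 11.97 N·m.
α = τ/I = 11.97/0.9270 = 12.91 rad/s².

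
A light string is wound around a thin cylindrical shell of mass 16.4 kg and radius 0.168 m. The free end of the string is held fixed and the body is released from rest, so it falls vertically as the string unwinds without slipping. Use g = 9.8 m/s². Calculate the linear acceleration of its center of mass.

a ≈ 4.90 m/s²

Translation: Mg − T = Ma. Rotation about the center: TR = Iα with I = MR².
With a = αR: T = (I/R²)a = M a, so Mg = (1 + 1.000)Ma.
a = g/(1 + 1.000) = 9.8/2.000 = 4.900 m/s².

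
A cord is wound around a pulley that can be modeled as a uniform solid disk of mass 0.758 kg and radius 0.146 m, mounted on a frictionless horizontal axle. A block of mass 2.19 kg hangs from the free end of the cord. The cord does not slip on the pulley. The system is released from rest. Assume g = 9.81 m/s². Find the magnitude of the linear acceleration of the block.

I = ½MR² = (1/2)(0.758)(0.146)² = 0.008079 kg·m².
Block: mg − T = ma. Pulley: TR = Iα. No-slip: a = αR, so T = (I/R²)a = 0.3790·a.
Then mg = (m + 0.3790)a, so a = (2.19)(9.81)/(2.19 + 0.3790) = 8.363 m/s².

a ≈ 8.36 m/s²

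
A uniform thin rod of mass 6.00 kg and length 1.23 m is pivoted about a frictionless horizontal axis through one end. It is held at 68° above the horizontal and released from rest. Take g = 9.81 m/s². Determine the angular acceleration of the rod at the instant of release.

About the pivot, I = (1/3)ML² = (1/3)(6.00)(1.23)² = 3.026 kg·m².
The weight acts at the center, a distance L/2 = 0.6150 m from the pivot; τ = Mg(L/2) cos 68° = 13.56 N·m.
α = τ/I = 13.56/3.026 = 4.482 rad/s².
(Equivalently α = (3g/(2L)) cos 68° = 4.482 rad/s².)

α ≈ 4.48 rad/s²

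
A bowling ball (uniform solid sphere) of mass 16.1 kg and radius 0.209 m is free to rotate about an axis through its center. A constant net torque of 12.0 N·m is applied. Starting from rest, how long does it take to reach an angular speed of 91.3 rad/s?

t ≈ 2.14 s

I = (2/5)MR² = (2/5)(16.1)(0.209)² = 0.2813 kg·m².
α = τ/I = 12.0/0.2813 = 42.66 rad/s².
ω = αt ⇒ t = ω/α = 91.3/42.66 = 2.140 s.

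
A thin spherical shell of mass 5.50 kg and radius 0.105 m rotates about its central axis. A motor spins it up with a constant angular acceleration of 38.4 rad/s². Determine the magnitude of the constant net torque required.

I = (2/3)MR² = (2/3)(5.50)(0.105)² = 0.04042 kg·m².
τ = Iα = (0.04042)(38.40) = 1.552 N·m.

τ ≈ 1.55 N·m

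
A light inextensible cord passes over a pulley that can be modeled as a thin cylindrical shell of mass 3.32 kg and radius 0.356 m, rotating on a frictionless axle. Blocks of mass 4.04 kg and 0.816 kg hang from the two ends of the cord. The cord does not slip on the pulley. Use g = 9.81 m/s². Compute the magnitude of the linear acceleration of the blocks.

a ≈ 3.87 m/s²

I = MR² = (3.32)(0.356)² = 0.4208 kg·m².
Heavier block: m₁g − T₁ = m₁a. Lighter block: T₂ − m₂g = m₂a.
Pulley: (T₁ − T₂)R = Iα = I(a/R), so T₁ − T₂ = (I/R²)a = 1·M_p a = 3.320·a.
Adding the three: (m₁ − m₂)g = (m₁ + m₂ + 3.320)a, so a = (4.04 − 0.816)(9.81)/(4.04 + 0.816 + 3.320) = 3.868 m/s².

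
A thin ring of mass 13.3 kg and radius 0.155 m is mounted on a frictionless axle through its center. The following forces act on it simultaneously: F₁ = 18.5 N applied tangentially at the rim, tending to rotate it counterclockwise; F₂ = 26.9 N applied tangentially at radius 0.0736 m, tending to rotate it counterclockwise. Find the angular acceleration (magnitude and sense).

I = MR² = (13.3)(0.155)² = 0.3195 kg·m².
Taking counterclockwise as positive: τ₁ = +(18.5)(0.155) = +2.868 N·m; τ₂ = +(26.9)(0.0736) = +1.980 N·m.
Net torque τ = 4.847 N·m.
α = τ/I = 4.847/0.3195 = 15.17 rad/s².

α ≈ 15.2 rad/s², counterclockwise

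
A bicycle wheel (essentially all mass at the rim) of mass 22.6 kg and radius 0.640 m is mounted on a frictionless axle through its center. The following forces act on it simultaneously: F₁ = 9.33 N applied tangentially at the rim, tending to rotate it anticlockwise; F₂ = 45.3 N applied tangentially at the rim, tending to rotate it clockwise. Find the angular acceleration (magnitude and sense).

I = MR² = (22.6)(0.640)² = 9.257 kg·m².
Taking anticlockwise as positive: τ₁ = +(9.33)(0.640) = +5.971 N·m; τ₂ = −(45.3)(0.640) = −28.99 N·m.
Net torque τ = -23.02 N·m.
α = τ/I = -23.02/9.257 = -2.487 rad/s².

α ≈ 2.49 rad/s², clockwise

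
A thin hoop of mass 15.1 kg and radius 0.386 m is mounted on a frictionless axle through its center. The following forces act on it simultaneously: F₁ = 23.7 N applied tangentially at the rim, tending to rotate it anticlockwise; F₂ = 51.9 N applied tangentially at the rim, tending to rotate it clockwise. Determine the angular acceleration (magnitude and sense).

α ≈ 4.84 rad/s², clockwise

I = MR² = (15.1)(0.386)² = 2.250 kg·m².
Taking anticlockwise as positive: τ₁ = +(23.7)(0.386) = +9.148 N·m; τ₂ = −(51.9)(0.386) = −20.03 N·m.
Net torque τ = -10.89 N·m.
α = τ/I = -10.89/2.250 = -4.838 rad/s².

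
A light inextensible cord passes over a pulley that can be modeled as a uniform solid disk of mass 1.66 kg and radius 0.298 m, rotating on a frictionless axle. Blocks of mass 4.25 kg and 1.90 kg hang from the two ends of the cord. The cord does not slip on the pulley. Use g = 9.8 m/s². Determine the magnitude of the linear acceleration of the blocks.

I = ½MR² = (1/2)(1.66)(0.298)² = 0.07371 kg·m².
Heavier block: m₁g − T₁ = m₁a. Lighter block: T₂ − m₂g = m₂a.
Pulley: (T₁ − T₂)R = Iα = I(a/R), so T₁ − T₂ = (I/R²)a = (1/2)M_p a = 0.8300·a.
Adding the three: (m₁ − m₂)g = (m₁ + m₂ + 0.8300)a, so a = (4.25 − 1.90)(9.8)/(4.25 + 1.90 + 0.8300) = 3.299 m/s².

a ≈ 3.30 m/s²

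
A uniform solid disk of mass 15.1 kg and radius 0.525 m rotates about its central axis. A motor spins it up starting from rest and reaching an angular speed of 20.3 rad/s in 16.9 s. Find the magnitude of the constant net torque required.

τ ≈ 2.50 N·m

I = ½MR² = (1/2)(15.1)(0.525)² = 2.081 kg·m².
α = Δω/Δt = (20.3 − 0)/16.9 = 1.201 rad/s².
τ = Iα = (2.081)(1.201) = 2.500 N·m.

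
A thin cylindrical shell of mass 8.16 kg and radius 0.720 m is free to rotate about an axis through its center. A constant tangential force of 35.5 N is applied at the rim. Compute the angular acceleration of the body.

α ≈ 6.04 rad/s²

I = MR² = (8.16)(0.720)² = 4.230 kg·m².
τ = F R = (35.5)(0.720) = 25.56 N·m.
From τ = Iα: α = 25.56/4.230 = 6.042 rad/s².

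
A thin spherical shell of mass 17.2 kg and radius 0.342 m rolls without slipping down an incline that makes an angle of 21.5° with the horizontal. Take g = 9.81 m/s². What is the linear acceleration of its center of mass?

Translation along the incline: Mg sinθ − f = Ma.
Rotation about the center: fR = Iα with I = (2/3)MR². No-slip gives a = αR, so f = (I/R²)a = (2/3)M a.
Substituting: Mg sinθ = (1 + 0.6667)Ma, so a = g sinθ/(1 + 0.6667) = (9.81) sin 21.5° / 1.667 = 2.157 m/s².

a ≈ 2.16 m/s²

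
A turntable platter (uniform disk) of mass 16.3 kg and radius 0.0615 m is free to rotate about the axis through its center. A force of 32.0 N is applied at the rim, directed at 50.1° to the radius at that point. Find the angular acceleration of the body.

α ≈ 49.0 rad/s²

I = ½MR² = (1/2)(16.3)(0.0615)² = 0.03083 kg·m².
Only the tangential component produces torque: τ = F R sinθ = (32.0)(0.0615) sin 50.1° = 1.510 N·m.
Newton's second law for rotation, τ = Iα, gives α = τ/I = 1.510/0.03083 = 48.98 rad/s².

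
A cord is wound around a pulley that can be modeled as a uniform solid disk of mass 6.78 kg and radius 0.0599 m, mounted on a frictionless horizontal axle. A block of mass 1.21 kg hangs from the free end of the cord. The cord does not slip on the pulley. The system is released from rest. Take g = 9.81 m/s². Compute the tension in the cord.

T ≈ 8.75 N

I = ½MR² = (1/2)(6.78)(0.0599)² = 0.01216 kg·m².
Block: mg − T = ma. Pulley: TR = Iα. No-slip: a = αR, so T = (I/R²)a = 3.390·a.
Then mg = (m + 3.390)a, so a = (1.21)(9.81)/(1.21 + 3.390) = 2.580 m/s².
T = 3.390·a = 8.748 N.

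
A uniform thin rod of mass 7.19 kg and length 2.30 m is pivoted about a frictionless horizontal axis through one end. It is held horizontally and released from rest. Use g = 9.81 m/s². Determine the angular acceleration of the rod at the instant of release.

About the pivot, I = (1/3)ML² = (1/3)(7.19)(2.30)² = 12.68 kg·m².
The weight acts at the center, a distance L/2 = 1.150 m from the pivot; τ = Mg(L/2) = 81.11 N·m.
α = τ/I = 81.11/12.68 = 6.398 rad/s².

α ≈ 6.40 rad/s²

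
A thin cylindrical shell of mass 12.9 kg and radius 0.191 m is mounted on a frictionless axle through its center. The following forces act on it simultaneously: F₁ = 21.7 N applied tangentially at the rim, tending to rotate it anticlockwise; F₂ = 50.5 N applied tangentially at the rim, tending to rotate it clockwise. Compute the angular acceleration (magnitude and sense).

α ≈ 11.7 rad/s², clockwise

I = MR² = (12.9)(0.191)² = 0.4706 kg·m².
Taking anticlockwise as positive: τ₁ = +(21.7)(0.191) = +4.145 N·m; τ₂ = −(50.5)(0.191) = −9.646 N·m.
Net torque τ = -5.501 N·m.
α = τ/I = -5.501/0.4706 = -11.69 rad/s².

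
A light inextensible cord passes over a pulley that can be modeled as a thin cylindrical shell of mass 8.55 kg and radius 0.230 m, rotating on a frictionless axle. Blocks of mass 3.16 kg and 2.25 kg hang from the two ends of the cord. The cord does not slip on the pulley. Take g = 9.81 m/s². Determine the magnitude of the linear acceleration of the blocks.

I = MR² = (8.55)(0.230)² = 0.4523 kg·m².
Heavier block: m₁g − T₁ = m₁a. Lighter block: T₂ − m₂g = m₂a.
Pulley: (T₁ − T₂)R = Iα = I(a/R), so T₁ − T₂ = (I/R²)a = 1·M_p a = 8.550·a.
Adding the three: (m₁ − m₂)g = (m₁ + m₂ + 8.550)a, so a = (3.16 − 2.25)(9.81)/(3.16 + 2.25 + 8.550) = 0.6395 m/s².

a ≈ 0.639 m/s²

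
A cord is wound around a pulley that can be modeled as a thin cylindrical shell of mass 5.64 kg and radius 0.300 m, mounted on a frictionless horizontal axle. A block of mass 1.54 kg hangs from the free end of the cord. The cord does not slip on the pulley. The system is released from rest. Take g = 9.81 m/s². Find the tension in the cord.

I = MR² = (5.64)(0.300)² = 0.5076 kg·m².
Block: mg − T = ma. Pulley: TR = Iα. No-slip: a = αR, so T = (I/R²)a = 5.640·a.
Then mg = (m + 5.640)a, so a = (1.54)(9.81)/(1.54 + 5.640) = 2.104 m/s².
T = 5.640·a = 11.87 N.

T ≈ 11.9 N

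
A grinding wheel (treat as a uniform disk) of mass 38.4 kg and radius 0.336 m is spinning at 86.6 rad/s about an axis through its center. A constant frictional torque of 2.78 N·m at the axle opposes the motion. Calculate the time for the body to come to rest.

I = ½MR² = (1/2)(38.4)(0.336)² = 2.168 kg·m².
The net torque has magnitude 2.78 N·m, opposing ω.
|α| = τ/I = 2.780/2.168 = 1.283 rad/s² (deceleration).
0 = ω₀ − |α|t ⇒ t = ω₀/|α| = 86.6/1.283 = 67.52 s.

t ≈ 67.5 s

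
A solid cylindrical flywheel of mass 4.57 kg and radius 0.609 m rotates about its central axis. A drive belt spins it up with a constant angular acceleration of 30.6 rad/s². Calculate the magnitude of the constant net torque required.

τ ≈ 25.9 N·m

I = ½MR² = (1/2)(4.57)(0.609)² = 0.8475 kg·m².
τ = Iα = (0.8475)(30.60) = 25.93 N·m.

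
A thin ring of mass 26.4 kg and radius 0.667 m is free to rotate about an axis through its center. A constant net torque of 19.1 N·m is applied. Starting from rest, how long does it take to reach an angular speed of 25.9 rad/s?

t ≈ 15.9 s

I = MR² = (26.4)(0.667)² = 11.75 kg·m².
α = τ/I = 19.1/11.75 = 1.626 rad/s².
ω = αt ⇒ t = ω/α = 25.9/1.626 = 15.93 s.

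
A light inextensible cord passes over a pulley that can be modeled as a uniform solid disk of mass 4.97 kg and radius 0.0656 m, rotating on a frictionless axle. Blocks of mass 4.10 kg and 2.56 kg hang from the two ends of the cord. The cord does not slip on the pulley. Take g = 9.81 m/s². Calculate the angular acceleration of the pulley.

I = ½MR² = (1/2)(4.97)(0.0656)² = 0.01069 kg·m².
Heavier block: m₁g − T₁ = m₁a. Lighter block: T₂ − m₂g = m₂a.
Pulley: (T₁ − T₂)R = Iα = I(a/R), so T₁ − T₂ = (I/R²)a = (1/2)M_p a = 2.485·a.
Adding the three: (m₁ − m₂)g = (m₁ + m₂ + 2.485)a, so a = (4.10 − 2.56)(9.81)/(4.10 + 2.56 + 2.485) = 1.652 m/s².
α = a/R = 1.652/0.0656 = 25.18 rad/s².

α ≈ 25.2 rad/s²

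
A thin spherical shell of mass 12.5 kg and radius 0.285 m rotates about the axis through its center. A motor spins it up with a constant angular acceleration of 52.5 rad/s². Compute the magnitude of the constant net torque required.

I = (2/3)MR² = (2/3)(12.5)(0.285)² = 0.6769 kg·m².
τ = Iα = (0.6769)(52.50) = 35.54 N·m.

τ ≈ 35.5 N·m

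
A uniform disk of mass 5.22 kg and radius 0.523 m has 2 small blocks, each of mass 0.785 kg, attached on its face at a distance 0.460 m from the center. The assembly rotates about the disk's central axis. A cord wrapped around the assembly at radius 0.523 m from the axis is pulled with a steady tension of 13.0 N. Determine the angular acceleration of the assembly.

I_disk = ½MR² = ½(5.22)(0.523)² = 0.7139 kg·m².
I_blocks = 2·m·r² = 2(0.785)(0.460)² = 0.3322 kg·m².
Total I = 1.046 kg·m².
τ = F r = (13.0)(0.523) = 6.799 N·m.
α = τ/I = 6.799/1.046 = 6.499 rad/s².

α ≈ 6.50 rad/s²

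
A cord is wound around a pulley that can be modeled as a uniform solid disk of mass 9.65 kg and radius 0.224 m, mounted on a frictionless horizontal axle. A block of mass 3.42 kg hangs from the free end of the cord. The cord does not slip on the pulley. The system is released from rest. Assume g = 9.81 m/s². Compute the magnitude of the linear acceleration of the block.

a ≈ 4.07 m/s²

I = ½MR² = (1/2)(9.65)(0.224)² = 0.2421 kg·m².
Block: mg − T = ma. Pulley: TR = Iα. No-slip: a = αR, so T = (I/R²)a = 4.825·a.
Then mg = (m + 4.825)a, so a = (3.42)(9.81)/(3.42 + 4.825) = 4.069 m/s².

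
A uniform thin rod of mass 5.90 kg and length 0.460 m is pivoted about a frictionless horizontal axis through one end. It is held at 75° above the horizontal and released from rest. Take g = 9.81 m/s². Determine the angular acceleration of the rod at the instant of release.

α ≈ 8.28 rad/s²

About the pivot, I = (1/3)ML² = (1/3)(5.90)(0.460)² = 0.4161 kg·m².
The weight acts at the center, a distance L/2 = 0.2300 m from the pivot; τ = Mg(L/2) cos 75° = 3.445 N·m.
α = τ/I = 3.445/0.4161 = 8.279 rad/s².
(Equivalently α = (3g/(2L)) cos 75° = 8.279 rad/s².)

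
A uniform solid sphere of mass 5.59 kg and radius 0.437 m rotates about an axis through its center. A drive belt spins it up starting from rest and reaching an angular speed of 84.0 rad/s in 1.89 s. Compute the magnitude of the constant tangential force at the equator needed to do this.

F ≈ 43.4 N

I = (2/5)MR² = (2/5)(5.59)(0.437)² = 0.4270 kg·m².
α = Δω/Δt = (84.0 − 0)/1.89 = 44.44 rad/s².
The required torque is τ = Iα = (0.4270)(44.44) = 18.98 N·m.
A tangential force at the equator gives τ = FR, so F = τ/R = 18.98/0.437 = 43.43 N.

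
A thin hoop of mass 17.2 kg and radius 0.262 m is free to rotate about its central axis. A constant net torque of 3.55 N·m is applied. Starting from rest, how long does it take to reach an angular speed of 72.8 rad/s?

I = MR² = (17.2)(0.262)² = 1.181 kg·m².
α = τ/I = 3.55/1.181 = 3.007 rad/s².
ω = αt ⇒ t = ω/α = 72.8/3.007 = 24.21 s.

t ≈ 24.2 s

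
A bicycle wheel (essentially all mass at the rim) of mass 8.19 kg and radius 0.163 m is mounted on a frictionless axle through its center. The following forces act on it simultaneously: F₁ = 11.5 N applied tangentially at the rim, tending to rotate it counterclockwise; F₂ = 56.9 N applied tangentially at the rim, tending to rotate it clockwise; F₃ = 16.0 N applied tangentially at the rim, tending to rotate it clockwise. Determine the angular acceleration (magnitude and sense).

α ≈ 46.0 rad/s², clockwise

I = MR² = (8.19)(0.163)² = 0.2176 kg·m².
Taking counterclockwise as positive: τ₁ = +(11.5)(0.163) = +1.875 N·m; τ₂ = −(56.9)(0.163) = −9.275 N·m; τ₃ = −(16.0)(0.163) = −2.608 N·m.
Net torque τ = -10.01 N·m.
α = τ/I = -10.01/0.2176 = -45.99 rad/s².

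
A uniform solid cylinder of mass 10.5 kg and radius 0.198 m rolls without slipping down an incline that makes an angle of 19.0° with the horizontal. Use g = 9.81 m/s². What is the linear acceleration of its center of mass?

a ≈ 2.13 m/s²

Translation along the incline: Mg sinθ − f = Ma.
Rotation about the center: fR = Iα with I = ½MR². No-slip gives a = αR, so f = (I/R²)a = (1/2)M a.
Substituting: Mg sinθ = (1 + 0.5000)Ma, so a = g sinθ/(1 + 0.5000) = (9.81) sin 19.0° / 1.500 = 2.129 m/s².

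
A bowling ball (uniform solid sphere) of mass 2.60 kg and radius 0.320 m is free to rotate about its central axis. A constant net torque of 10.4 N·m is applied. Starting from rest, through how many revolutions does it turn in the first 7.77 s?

≈ 469 revolutions

I = (2/5)MR² = (2/5)(2.60)(0.320)² = 0.1065 kg·m².
α = τ/I = 10.4/0.1065 = 97.66 rad/s².
θ = ½αt² = ½(97.66)(7.77)² = 2948 rad.
Revolutions = θ/(2π) = 469.2.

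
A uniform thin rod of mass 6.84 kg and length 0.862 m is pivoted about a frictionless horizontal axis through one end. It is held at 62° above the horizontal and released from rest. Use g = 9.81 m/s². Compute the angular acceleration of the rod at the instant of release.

About the pivot, I = (1/3)ML² = (1/3)(6.84)(0.862)² = 1.694 kg·m².
The weight acts at the center, a distance L/2 = 0.4310 m from the pivot; τ = Mg(L/2) cos 62° = 13.58 N·m.
α = τ/I = 13.58/1.694 = 8.014 rad/s².

α ≈ 8.01 rad/s²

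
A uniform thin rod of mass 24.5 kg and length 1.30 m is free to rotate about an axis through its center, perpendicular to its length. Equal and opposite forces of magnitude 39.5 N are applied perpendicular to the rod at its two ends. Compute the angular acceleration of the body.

I = (1/12)ML² = (1/12)(24.5)(1.30)² = 3.450 kg·m².
The couple gives τ = F·(L/2) + F·(L/2) = F L = (39.5)(1.30) = 51.35 N·m.
Newton's second law for rotation, τ = Iα, gives α = τ/I = 51.35/3.450 = 14.88 rad/s².

α ≈ 14.9 rad/s²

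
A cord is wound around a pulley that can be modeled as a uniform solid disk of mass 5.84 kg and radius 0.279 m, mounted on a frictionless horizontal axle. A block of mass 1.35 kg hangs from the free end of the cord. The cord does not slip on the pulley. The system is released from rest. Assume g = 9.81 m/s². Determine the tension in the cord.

T ≈ 9.06 N

I = ½MR² = (1/2)(5.84)(0.279)² = 0.2273 kg·m².
Block: mg − T = ma. Pulley: TR = Iα. No-slip: a = αR, so T = (I/R²)a = 2.920·a.
Then mg = (m + 2.920)a, so a = (1.35)(9.81)/(1.35 + 2.920) = 3.102 m/s².
T = 2.920·a = 9.056 N.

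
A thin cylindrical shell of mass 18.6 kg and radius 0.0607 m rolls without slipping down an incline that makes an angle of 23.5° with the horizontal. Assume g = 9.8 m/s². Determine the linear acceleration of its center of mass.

Translation along the incline: Mg sinθ − f = Ma.
Rotation about the center: fR = Iα with I = MR². No-slip gives a = αR, so f = (I/R²)a = M a.
Substituting: Mg sinθ = (1 + 1.000)Ma, so a = g sinθ/(1 + 1.000) = (9.8) sin 23.5° / 2.000 = 1.954 m/s².

a ≈ 1.95 m/s²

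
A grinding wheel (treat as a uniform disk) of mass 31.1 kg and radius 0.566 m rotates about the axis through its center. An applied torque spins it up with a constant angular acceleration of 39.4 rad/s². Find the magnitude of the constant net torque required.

I = ½MR² = (1/2)(31.1)(0.566)² = 4.982 kg·m².
τ = Iα = (4.982)(39.40) = 196.3 N·m.

τ ≈ 196 N·m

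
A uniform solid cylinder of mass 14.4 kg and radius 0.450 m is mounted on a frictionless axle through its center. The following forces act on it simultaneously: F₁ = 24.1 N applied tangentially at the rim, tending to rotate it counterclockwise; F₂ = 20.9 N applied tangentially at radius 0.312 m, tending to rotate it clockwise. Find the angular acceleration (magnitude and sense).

α ≈ 2.97 rad/s², counterclockwise

I = ½MR² = (1/2)(14.4)(0.450)² = 1.458 kg·m².
Taking counterclockwise as positive: τ₁ = +(24.1)(0.450) = +10.85 N·m; τ₂ = −(20.9)(0.312) = −6.521 N·m.
Net torque τ = 4.324 N·m.
α = τ/I = 4.324/1.458 = 2.966 rad/s².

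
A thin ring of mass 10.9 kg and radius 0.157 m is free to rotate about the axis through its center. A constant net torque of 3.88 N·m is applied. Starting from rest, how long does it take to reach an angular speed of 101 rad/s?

t ≈ 6.99 s

I = MR² = (10.9)(0.157)² = 0.2687 kg·m².
α = τ/I = 3.88/0.2687 = 14.44 rad/s².
ω = αt ⇒ t = ω/α = 101/14.44 = 6.994 s.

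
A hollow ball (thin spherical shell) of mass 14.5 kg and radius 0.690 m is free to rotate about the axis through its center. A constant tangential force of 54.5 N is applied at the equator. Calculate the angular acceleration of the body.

α ≈ 8.17 rad/s²

I = (2/3)MR² = (2/3)(14.5)(0.690)² = 4.602 kg·m².
τ = F R = (54.5)(0.690) = 37.60 N·m.
Newton's second law for rotation, τ = Iα, gives α = τ/I = 37.60/4.602 = 8.171 rad/s².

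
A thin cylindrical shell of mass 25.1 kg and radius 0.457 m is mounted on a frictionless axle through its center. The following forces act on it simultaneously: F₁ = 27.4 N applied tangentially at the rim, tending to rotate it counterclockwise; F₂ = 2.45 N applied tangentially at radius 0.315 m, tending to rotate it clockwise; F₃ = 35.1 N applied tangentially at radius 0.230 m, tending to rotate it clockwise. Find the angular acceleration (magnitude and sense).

I = MR² = (25.1)(0.457)² = 5.242 kg·m².
Taking counterclockwise as positive: τ₁ = +(27.4)(0.457) = +12.52 N·m; τ₂ = −(2.45)(0.315) = −0.7718 N·m; τ₃ = −(35.1)(0.230) = −8.073 N·m.
Net torque τ = 3.677 N·m.
α = τ/I = 3.677/5.242 = 0.7014 rad/s².

α ≈ 0.701 rad/s², counterclockwise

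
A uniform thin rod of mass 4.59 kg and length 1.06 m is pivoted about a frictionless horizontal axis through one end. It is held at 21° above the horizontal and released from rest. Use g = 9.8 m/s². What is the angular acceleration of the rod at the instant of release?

About the pivot, I = (1/3)ML² = (1/3)(4.59)(1.06)² = 1.719 kg·m².
The weight acts at the center, a distance L/2 = 0.5300 m from the pivot; τ = Mg(L/2) cos 21° = 22.26 N·m.
α = τ/I = 22.26/1.719 = 12.95 rad/s².
(Equivalently α = (3g/(2L)) cos 21° = 12.95 rad/s².)

α ≈ 12.9 rad/s²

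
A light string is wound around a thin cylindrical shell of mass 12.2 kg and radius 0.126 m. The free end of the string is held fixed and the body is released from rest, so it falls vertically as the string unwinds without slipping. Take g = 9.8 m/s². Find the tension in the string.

T ≈ 59.8 N

Translation: Mg − T = Ma. Rotation about the center: TR = Iα with I = MR².
With a = αR: T = (I/R²)a = M a, so Mg = (1 + 1.000)Ma.
a = g/(1 + 1.000) = 9.8/2.000 = 4.900 m/s².
T = 1.000·M·a = (1.000)(12.2)(4.900) = 59.78 N.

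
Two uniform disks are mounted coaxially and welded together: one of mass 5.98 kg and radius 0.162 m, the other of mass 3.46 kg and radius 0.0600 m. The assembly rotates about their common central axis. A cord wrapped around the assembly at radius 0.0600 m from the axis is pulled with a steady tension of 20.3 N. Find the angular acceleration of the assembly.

α ≈ 14.4 rad/s²

I = ½M₁R₁² + ½M₂R₂² = ½(5.98)(0.162)² + ½(3.46)(0.0600)² = 0.08470 kg·m².
τ = F r = (20.3)(0.0600) = 1.218 N·m.
α = τ/I = 1.218/0.08470 = 14.38 rad/s².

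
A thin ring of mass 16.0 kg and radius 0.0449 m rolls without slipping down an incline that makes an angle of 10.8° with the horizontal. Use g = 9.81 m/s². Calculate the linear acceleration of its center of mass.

a ≈ 0.919 m/s²

Translation along the incline: Mg sinθ − f = Ma.
Rotation about the center: fR = Iα with I = MR². No-slip gives a = αR, so f = (I/R²)a = M a.
Substituting: Mg sinθ = (1 + 1.000)Ma, so a = g sinθ/(1 + 1.000) = (9.81) sin 10.8° / 2.000 = 0.9191 m/s².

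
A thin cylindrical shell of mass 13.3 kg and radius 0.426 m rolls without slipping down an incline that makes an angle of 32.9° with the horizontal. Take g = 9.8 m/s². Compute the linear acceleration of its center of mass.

a ≈ 2.66 m/s²

Translation along the incline: Mg sinθ − f = Ma.
Rotation about the center: fR = Iα with I = MR². No-slip gives a = αR, so f = (I/R²)a = M a.
Substituting: Mg sinθ = (1 + 1.000)Ma, so a = g sinθ/(1 + 1.000) = (9.8) sin 32.9° / 2.000 = 2.662 m/s².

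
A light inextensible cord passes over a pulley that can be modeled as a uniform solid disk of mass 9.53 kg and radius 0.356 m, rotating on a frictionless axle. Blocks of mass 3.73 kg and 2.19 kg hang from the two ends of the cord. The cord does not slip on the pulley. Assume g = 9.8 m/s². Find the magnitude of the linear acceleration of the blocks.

a ≈ 1.41 m/s²

I = ½MR² = (1/2)(9.53)(0.356)² = 0.6039 kg·m².
Heavier block: m₁g − T₁ = m₁a. Lighter block: T₂ − m₂g = m₂a.
Pulley: (T₁ − T₂)R = Iα = I(a/R), so T₁ − T₂ = (I/R²)a = (1/2)M_p a = 4.765·a.
Adding the three: (m₁ − m₂)g = (m₁ + m₂ + 4.765)a, so a = (3.73 − 2.19)(9.8)/(3.73 + 2.19 + 4.765) = 1.412 m/s².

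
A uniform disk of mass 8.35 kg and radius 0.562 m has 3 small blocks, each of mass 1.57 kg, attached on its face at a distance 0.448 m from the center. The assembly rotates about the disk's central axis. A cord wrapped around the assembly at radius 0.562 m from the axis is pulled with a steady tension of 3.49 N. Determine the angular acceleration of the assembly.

I_disk = ½MR² = ½(8.35)(0.562)² = 1.319 kg·m².
I_blocks = 3·m·r² = 3(1.57)(0.448)² = 0.9453 kg·m².
Total I = 2.264 kg·m².
τ = F r = (3.49)(0.562) = 1.961 N·m.
α = τ/I = 1.961/2.264 = 0.8663 rad/s².

α ≈ 0.866 rad/s²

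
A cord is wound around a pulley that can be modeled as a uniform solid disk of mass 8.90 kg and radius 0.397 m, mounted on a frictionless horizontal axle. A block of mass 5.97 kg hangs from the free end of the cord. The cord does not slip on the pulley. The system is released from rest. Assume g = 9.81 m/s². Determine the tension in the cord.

I = ½MR² = (1/2)(8.90)(0.397)² = 0.7014 kg·m².
Block: mg − T = ma. Pulley: TR = Iα. No-slip: a = αR, so T = (I/R²)a = 4.450·a.
Then mg = (m + 4.450)a, so a = (5.97)(9.81)/(5.97 + 4.450) = 5.621 m/s².
T = 4.450·a = 25.01 N.

T ≈ 25.0 N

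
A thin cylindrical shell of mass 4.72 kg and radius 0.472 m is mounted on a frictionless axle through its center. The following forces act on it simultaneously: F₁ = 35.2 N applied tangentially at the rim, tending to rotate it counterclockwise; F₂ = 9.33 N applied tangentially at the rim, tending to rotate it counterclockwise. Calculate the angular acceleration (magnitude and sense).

I = MR² = (4.72)(0.472)² = 1.052 kg·m².
Taking counterclockwise as positive: τ₁ = +(35.2)(0.472) = +16.61 N·m; τ₂ = +(9.33)(0.472) = +4.404 N·m.
Net torque τ = 21.02 N·m.
α = τ/I = 21.02/1.052 = 19.99 rad/s².

α ≈ 20.0 rad/s², counterclockwise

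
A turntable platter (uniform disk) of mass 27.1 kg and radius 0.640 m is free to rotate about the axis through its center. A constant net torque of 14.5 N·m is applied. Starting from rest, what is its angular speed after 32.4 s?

ω ≈ 84.6 rad/s

I = ½MR² = (1/2)(27.1)(0.640)² = 5.550 kg·m².
α = τ/I = 14.5/5.550 = 2.613 rad/s².
ω = ω₀ + αt = 0 + (2.613)(32.4) = 84.65 rad/s.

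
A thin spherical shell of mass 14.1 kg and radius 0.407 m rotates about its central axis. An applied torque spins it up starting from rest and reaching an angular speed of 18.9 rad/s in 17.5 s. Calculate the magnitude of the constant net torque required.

I = (2/3)MR² = (2/3)(14.1)(0.407)² = 1.557 kg·m².
α = Δω/Δt = (18.9 − 0)/17.5 = 1.080 rad/s².
τ = Iα = (1.557)(1.080) = 1.682 N·m.

τ ≈ 1.68 N·m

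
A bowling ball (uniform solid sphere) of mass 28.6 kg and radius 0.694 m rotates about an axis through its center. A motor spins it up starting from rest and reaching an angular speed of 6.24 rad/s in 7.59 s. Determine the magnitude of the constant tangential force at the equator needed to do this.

I = (2/5)MR² = (2/5)(28.6)(0.694)² = 5.510 kg·m².
α = Δω/Δt = (6.24 − 0)/7.59 = 0.8221 rad/s².
The required torque is τ = Iα = (5.510)(0.8221) = 4.530 N·m.
A tangential force at the equator gives τ = FR, so F = τ/R = 4.530/0.694 = 6.527 N.

F ≈ 6.53 N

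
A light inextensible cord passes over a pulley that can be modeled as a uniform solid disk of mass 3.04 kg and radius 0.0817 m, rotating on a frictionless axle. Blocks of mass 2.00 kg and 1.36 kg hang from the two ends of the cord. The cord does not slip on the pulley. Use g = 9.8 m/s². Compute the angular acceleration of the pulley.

α ≈ 15.7 rad/s²

I = ½MR² = (1/2)(3.04)(0.0817)² = 0.01015 kg·m².
Heavier block: m₁g − T₁ = m₁a. Lighter block: T₂ − m₂g = m₂a.
Pulley: (T₁ − T₂)R = Iα = I(a/R), so T₁ − T₂ = (I/R²)a = (1/2)M_p a = 1.520·a.
Adding the three: (m₁ − m₂)g = (m₁ + m₂ + 1.520)a, so a = (2.00 − 1.36)(9.8)/(2.00 + 1.36 + 1.520) = 1.285 m/s².
α = a/R = 1.285/0.0817 = 15.73 rad/s².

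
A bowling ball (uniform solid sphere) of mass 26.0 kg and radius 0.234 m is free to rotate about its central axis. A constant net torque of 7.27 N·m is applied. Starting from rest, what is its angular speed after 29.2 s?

ω ≈ 373 rad/s

I = (2/5)MR² = (2/5)(26.0)(0.234)² = 0.5695 kg·m².
α = τ/I = 7.27/0.5695 = 12.77 rad/s².
ω = ω₀ + αt = 0 + (12.77)(29.2) = 372.8 rad/s.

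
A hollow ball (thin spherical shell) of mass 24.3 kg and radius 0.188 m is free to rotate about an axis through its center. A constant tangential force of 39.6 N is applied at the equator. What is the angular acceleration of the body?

α ≈ 13.0 rad/s²

I = (2/3)MR² = (2/3)(24.3)(0.188)² = 0.5726 kg·m².
τ = F R = (39.6)(0.188) = 7.445 N·m.
Newton's second law for rotation, τ = Iα, gives α = τ/I = 7.445/0.5726 = 13.00 rad/s².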